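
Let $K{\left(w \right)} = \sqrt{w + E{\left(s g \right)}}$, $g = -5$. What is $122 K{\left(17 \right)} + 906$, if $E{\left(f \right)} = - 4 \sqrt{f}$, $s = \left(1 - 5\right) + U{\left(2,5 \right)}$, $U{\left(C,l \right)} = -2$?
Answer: $906 + 122 \sqrt{17 - 4 \sqrt{30}} \approx 906.0 + 270.3 i$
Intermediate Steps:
$s = -6$ ($s = \left(1 - 5\right) - 2 = -4 - 2 = -6$)
$K{\left(w \right)} = \sqrt{w - 4 \sqrt{30}}$ ($K{\left(w \right)} = \sqrt{w - 4 \sqrt{\left(-6\right) \left(-5\right)}} = \sqrt{w - 4 \sqrt{30}}$)
$122 K{\left(17 \right)} + 906 = 122 \sqrt{17 - 4 \sqrt{30}} + 906 = 906 + 122 \sqrt{17 - 4 \sqrt{30}}$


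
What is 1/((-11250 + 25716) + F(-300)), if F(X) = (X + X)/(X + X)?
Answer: 1/14467 ≈ 6.9123e-5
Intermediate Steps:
F(X) = 1 (F(X) = (2*X)/((2*X)) = (2*X)*(1/(2*X)) = 1)
1/((-11250 + 25716) + F(-300)) = 1/((-11250 + 25716) + 1) = 1/(14466 + 1) = 1/14467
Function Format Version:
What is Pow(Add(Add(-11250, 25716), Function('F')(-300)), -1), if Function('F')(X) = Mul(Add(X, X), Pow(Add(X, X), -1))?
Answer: Rational(1, 14467) ≈ 6.9123e-5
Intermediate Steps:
Function('F')(X) = 1 (Function('F')(X) = Mul(Mul(2, X), Pow(Mul(2, X), -1)) = Mul(Mul(2, X), Mul(Rational(1, 2), Pow(X, -1))) = 1)
Pow(Add(Add(-11250, 25716), Function('F')(-300)), -1) = Pow(Add(Add(-11250, 25716), 1), -1) = Pow(Add(14466, 1), -1) = Pow(14467, -1) = Rational(1, 14467)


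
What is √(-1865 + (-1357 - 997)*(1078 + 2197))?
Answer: I*√7711215 ≈ 2776.9*I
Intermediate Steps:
√(-1865 + (-1357 - 997)*(1078 + 2197)) = √(-1865 - 2354*3275) = √(-1865 - 7709350) = √(-7711215) = I*√7711215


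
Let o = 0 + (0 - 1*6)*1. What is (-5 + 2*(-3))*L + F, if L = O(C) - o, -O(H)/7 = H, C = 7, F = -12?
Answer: 461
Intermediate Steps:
O(H) = -7*H
o = -6 (o = 0 + (0 - 6)*1 = 0 - 6*1 = 0 - 6 = -6)
L = -43 (L = -7*7 - 1*(-6) = -49 + 6 = -43)
(-5 + 2*(-3))*L + F = (-5 + 2*(-3))*(-43) - 12 = (-5 - 6)*(-43) - 12 = -11*(-43) - 12 = 473 - 12 = 461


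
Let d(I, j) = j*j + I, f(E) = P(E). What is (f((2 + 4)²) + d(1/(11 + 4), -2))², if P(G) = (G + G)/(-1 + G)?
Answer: 413449/11025 ≈ 37.501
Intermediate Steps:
P(G) = 2*G/(-1 + G) (P(G) = (2*G)/(-1 + G) = 2*G/(-1 + G))
f(E) = 2*E/(-1 + E)
d(I, j) = I + j² (d(I, j) = j² + I = I + j²)
(f((2 + 4)²) + d(1/(11 + 4), -2))² = (2*(2 + 4)²/(-1 + (2 + 4)²) + (1/(11 + 4) + (-2)²))² = (2*6²/(-1 + 6²) + (1/15 + 4))² = (2*36/(-1 + 36) + (1/15 + 4))² = (2*36/35 + 61/15)² = (2*36*(1/35) + 61/15)² = (72/35 + 61/15)² = (643/105)² = 413449/11025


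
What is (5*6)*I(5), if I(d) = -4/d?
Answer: -24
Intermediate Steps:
(5*6)*I(5) = (5*6)*(-4/5) = 30*(-4*⅕) = 30*(-⅘) = -24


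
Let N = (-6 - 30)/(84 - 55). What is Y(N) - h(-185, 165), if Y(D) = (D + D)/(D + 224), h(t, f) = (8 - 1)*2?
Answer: -22628/1615 ≈ -14.011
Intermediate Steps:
h(t, f) = 14 (h(t, f) = 7*2 = 14)
N = -36/29 ≈ -1.2414
Y(D) = 2*D/(224 + D) (Y(D) = (2*D)/(224 + D) = 2*D/(224 + D))
Y(N) - h(-185, 165) = 2*(-36/29)/(224 - 36/29) - 1*14 = 2*(-36/29)/(6460/29) - 14 = 2*(-36/29)*(29/6460) - 14 = -18/1615 - 14 = -22628/1615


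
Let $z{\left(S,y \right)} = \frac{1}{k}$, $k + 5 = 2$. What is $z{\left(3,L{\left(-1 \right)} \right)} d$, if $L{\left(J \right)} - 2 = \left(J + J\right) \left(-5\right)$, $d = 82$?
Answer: $- \frac{82}{3} \approx -27.333$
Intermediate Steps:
$k = -3$ ($k = -5 + 2 = -3$)
$L{\left(J \right)} = 2 - 10 J$ ($L{\left(J \right)} = 2 + \left(J + J\right) \left(-5\right) = 2 + 2 J \left(-5\right) = 2 - 10 J$)
$z{\left(S,y \right)} = - \frac{1}{3}$ ($z{\left(S,y \right)} = \frac{1}{-3} = - \frac{1}{3}$)
$z{\left(3,L{\left(-1 \right)} \right)} d = \left(- \frac{1}{3}\right) 82 = - \frac{82}{3}$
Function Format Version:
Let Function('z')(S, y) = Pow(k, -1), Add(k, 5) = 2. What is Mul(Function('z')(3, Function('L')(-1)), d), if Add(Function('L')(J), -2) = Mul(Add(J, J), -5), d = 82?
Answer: Rational(-82, 3) ≈ -27.333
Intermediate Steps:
k = -3 (k = Add(-5, 2) = -3)
Function('L')(J) = Add(2, Mul(-10, J)) (Function('L')(J) = Add(2, Mul(Add(J, J), -5)) = Add(2, Mul(Mul(2, J), -5)) = Add(2, Mul(-10, J)))
Function('z')(S, y) = Rational(-1, 3) (Function('z')(S, y) = Pow(-3, -1) = Rational(-1, 3))
Mul(Function('z')(3, Function('L')(-1)), d) = Mul(Rational(-1, 3), 82) = Rational(-82, 3)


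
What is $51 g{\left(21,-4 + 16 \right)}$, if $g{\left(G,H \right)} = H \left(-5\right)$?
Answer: $-3060$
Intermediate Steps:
$g{\left(G,H \right)} = - 5 H$
$51 g{\left(21,-4 + 16 \right)} = 51 \left(- 5 \left(-4 + 16\right)\right) = 51 \left(\left(-5\right) 12\right) = 51 \left(-60\right) = -3060$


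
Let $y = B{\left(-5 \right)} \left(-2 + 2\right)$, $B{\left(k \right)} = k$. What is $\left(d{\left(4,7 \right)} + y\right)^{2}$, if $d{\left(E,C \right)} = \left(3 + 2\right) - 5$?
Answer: $0$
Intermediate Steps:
$d{\left(E,C \right)} = 0$ ($d{\left(E,C \right)} = 5 - 5 = 0$)
$y = 0$ ($y = - 5 \left(-2 + 2\right) = \left(-5\right) 0 = 0$)
$\left(d{\left(4,7 \right)} + y\right)^{2} = \left(0 + 0\right)^{2} = 0^{2} = 0$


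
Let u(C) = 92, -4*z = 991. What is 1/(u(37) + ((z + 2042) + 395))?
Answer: 4/9125 ≈ 0.00043836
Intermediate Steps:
z = -991/4 (z = -1/4*991 = -991/4 ≈ -247.75)
1/(u(37) + ((z + 2042) + 395)) = 1/(92 + ((-991/4 + 2042) + 395)) = 1/(92 + (7177/4 + 395)) = 1/(92 + 8757/4) = 1/(9125/4) = 4/9125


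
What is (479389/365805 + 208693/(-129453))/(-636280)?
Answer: 595108277/1255448168426925 ≈ 4.7402e-7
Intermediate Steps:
(479389/365805 + 208693/(-129453))/(-636280) = (479389*(1/365805) + 208693*(-1/129453))*(-1/636280) = (479389/365805 - 208693/129453)*(-1/636280) = -4760866216/15784851555*(-1/636280) = 595108277/1255448168426925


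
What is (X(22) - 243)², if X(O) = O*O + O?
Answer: 69169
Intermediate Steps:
X(O) = O + O² (X(O) = O² + O = O + O²)
(X(22) - 243)² = (22*(1 + 22) - 243)² = (22*23 - 243)² = (506 - 243)² = 263² = 69169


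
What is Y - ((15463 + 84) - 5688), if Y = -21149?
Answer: -31008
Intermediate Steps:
Y - ((15463 + 84) - 5688) = -21149 - ((15463 + 84) - 5688) = -21149 - (15547 - 5688) = -21149 - 1*9859 = -21149 - 9859 = -31008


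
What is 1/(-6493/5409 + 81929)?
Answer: 5409/443147468 ≈ 1.2206e-5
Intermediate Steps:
1/(-6493/5409 + 81929) = 1/(443147468/5409) = 5409/443147468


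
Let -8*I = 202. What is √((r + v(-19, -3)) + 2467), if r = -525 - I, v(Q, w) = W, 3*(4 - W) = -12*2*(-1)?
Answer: √7853/2 ≈ 44.309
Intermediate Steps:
I = -101/4 (I = -⅛*202 = -101/4 ≈ -25.250)
W = -4 (W = 4 - (-12*2)*(-1)/3 = 4 - (-2*12)*(-1)/3 = 4 - (-8)*(-1) = 4 - ⅓*24 = 4 - 8 = -4)
v(Q, w) = -4
r = -1999/4 (r = -525 - 1*(-101/4) = -525 + 101/4 = -1999/4 ≈ -499.75)
√((r + v(-19, -3)) + 2467) = √((-1999/4 - 4) + 2467) = √(-2015/4 + 2467) = √(7853/4) = √7853/2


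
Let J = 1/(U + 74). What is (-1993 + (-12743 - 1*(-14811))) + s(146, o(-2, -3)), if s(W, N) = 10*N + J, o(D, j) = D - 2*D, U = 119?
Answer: 18336/193 ≈ 95.005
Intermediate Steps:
J = 1/193 (J = 1/(119 + 74) = 1/193 ≈ 0.0051813)
o(D, j) = -D
s(W, N) = 1/193 + 10*N (s(W, N) = 10*N + 1/193 = 1/193 + 10*N)
(-1993 + (-12743 - 1*(-14811))) + s(146, o(-2, -3)) = (-1993 + (-12743 - 1*(-14811))) + (1/193 + 10*(-1*(-2))) = (-1993 + (-12743 + 14811)) + (1/193 + 10*2) = (-1993 + 2068) + (1/193 + 20) = 75 + 3861/193 = 18336/193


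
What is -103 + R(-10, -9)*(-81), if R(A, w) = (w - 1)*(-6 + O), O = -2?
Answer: -6583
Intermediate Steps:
R(A, w) = 8 - 8*w (R(A, w) = (w - 1)*(-6 - 2) = (-1 + w)*(-8) = 8 - 8*w)
-103 + R(-10, -9)*(-81) = -103 + (8 - 8*(-9))*(-81) = -103 + (8 + 72)*(-81) = -103 + 80*(-81) = -103 - 6480 = -6583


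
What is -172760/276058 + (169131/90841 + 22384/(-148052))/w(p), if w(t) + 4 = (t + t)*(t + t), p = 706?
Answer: -579051672054221369057/925284010458187203180 ≈ -0.62581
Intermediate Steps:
w(t) = -4 + 4*t² (w(t) = -4 + (t + t)*(t + t) = -4 + (2*t)*(2*t) = -4 + 4*t²)
-172760/276058 + (169131/90841 + 22384/(-148052))/w(p) = -172760/276058 + (169131/90841 + 22384/(-148052))/(-4 + 4*706²) = -172760*1/276058 + (169131*(1/90841) + 22384*(-1/148052))/(-4 + 4*498436) = -86380/138029 + (169131/90841 - 5596/37013)/(-4 + 1993744) = -86380/138029 + (5751699467/3362297933)/1993740 = -86380/138029 + (5751699467/3362297933)*(1/1993740) = -86380/138029 + 5751699467/6703547880939420 = -579051672054221369057/925284010458187203180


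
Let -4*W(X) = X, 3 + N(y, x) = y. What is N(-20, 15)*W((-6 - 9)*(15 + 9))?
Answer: -2070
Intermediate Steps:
N(y, x) = -3 + y
W(X) = -X/4
N(-20, 15)*W((-6 - 9)*(15 + 9)) = (-3 - 20)*(-(-6 - 9)*(15 + 9)/4) = -(-23)*(-15*24)/4 = -(-23)*(-360)/4 = -23*90 = -2070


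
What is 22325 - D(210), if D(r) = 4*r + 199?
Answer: 21286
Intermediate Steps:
D(r) = 199 + 4*r
22325 - D(210) = 22325 - (199 + 4*210) = 22325 - (199 + 840) = 22325 - 1*1039 = 22325 - 1039 = 21286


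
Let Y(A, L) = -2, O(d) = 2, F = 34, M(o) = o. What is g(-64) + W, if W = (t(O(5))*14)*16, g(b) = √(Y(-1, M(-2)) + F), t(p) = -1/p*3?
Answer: -336 + 4*√2 ≈ -330.34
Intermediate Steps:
t(p) = -3/p
g(b) = 4*√2 (g(b) = √(-2 + 34) = √32 = 4*√2)
W = -336 (W = (-3/2*14)*16 = (-3*½*14)*16 = -3/2*14*16 = -21*16 = -336)
g(-64) + W = 4*√2 - 336 = -336 + 4*√2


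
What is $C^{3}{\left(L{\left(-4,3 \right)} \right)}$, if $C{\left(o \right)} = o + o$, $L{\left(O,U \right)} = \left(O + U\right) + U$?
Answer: $64$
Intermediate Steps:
$L{\left(O,U \right)} = O + 2 U$
$C{\left(o \right)} = 2 o$
$C^{3}{\left(L{\left(-4,3 \right)} \right)} = \left(2 \left(-4 + 2 \cdot 3\right)\right)^{3} = \left(2 \left(-4 + 6\right)\right)^{3} = \left(2 \cdot 2\right)^{3} = 4^{3} = 64$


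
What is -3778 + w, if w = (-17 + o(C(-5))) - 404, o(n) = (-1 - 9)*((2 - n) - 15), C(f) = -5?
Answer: -4119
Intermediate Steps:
o(n) = 130 + 10*n (o(n) = -10*(-13 - n) = 130 + 10*n)
w = -341 (w = (-17 + (130 + 10*(-5))) - 404 = (-17 + (130 - 50)) - 404 = (-17 + 80) - 404 = 63 - 404 = -341)
-3778 + w = -3778 - 341 = -4119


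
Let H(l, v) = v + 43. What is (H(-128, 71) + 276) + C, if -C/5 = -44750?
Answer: 224140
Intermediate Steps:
C = 223750 (C = -5*(-44750) = 223750)
H(l, v) = 43 + v
(H(-128, 71) + 276) + C = ((43 + 71) + 276) + 223750 = (114 + 276) + 223750 = 390 + 223750 = 224140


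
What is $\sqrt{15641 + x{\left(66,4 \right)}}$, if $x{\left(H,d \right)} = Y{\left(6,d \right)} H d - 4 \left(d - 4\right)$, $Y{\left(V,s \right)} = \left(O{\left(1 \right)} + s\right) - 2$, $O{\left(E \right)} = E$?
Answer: $\sqrt{16433} \approx 128.19$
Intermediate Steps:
$Y{\left(V,s \right)} = -1 + s$ ($Y{\left(V,s \right)} = \left(1 + s\right) - 2 = -1 + s$)
$x{\left(H,d \right)} = 16 - 4 d + H d \left(-1 + d\right)$ ($x{\left(H,d \right)} = \left(-1 + d\right) H d - 4 \left(d - 4\right) = H \left(-1 + d\right) d - 4 \left(-4 + d\right) = H d \left(-1 + d\right) - \left(-16 + 4 d\right) = 16 - 4 d + H d \left(-1 + d\right)$)
$\sqrt{15641 + x{\left(66,4 \right)}} = \sqrt{15641 + \left(16 - 16 + 66 \cdot 4 \left(-1 + 4\right)\right)} = \sqrt{15641 + \left(16 - 16 + 66 \cdot 4 \cdot 3\right)} = \sqrt{15641 + \left(16 - 16 + 792\right)} = \sqrt{15641 + 792} = \sqrt{16433}$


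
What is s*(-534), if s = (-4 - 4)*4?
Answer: 17088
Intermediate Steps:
s = -32 (s = -8*4 = -32)
s*(-534) = -32*(-534) = 17088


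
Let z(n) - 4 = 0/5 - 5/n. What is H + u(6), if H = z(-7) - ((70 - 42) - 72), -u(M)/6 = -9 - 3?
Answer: 845/7 ≈ 120.71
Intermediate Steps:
u(M) = 72 (u(M) = -6*(-9 - 3) = -6*(-12) = 72)
z(n) = 4 - 5/n (z(n) = 4 + (0/5 - 5/n) = 4 + (0*(⅕) - 5/n) = 4 + (0 - 5/n) = 4 - 5/n)
H = 341/7 (H = (4 - 5/(-7)) - ((70 - 42) - 72) = (4 - 5*(-⅐)) - (28 - 72) = (4 + 5/7) - 1*(-44) = 33/7 + 44 = 341/7 ≈ 48.714)
H + u(6) = 341/7 + 72 = 845/7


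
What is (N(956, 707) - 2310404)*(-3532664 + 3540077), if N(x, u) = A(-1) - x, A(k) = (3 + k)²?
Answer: -17134082028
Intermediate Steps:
N(x, u) = 4 - x (N(x, u) = (3 - 1)² - x = 2² - x = 4 - x)
(N(956, 707) - 2310404)*(-3532664 + 3540077) = ((4 - 1*956) - 2310404)*(-3532664 + 3540077) = ((4 - 956) - 2310404)*7413 = (-952 - 2310404)*7413 = -2311356*7413 = -17134082028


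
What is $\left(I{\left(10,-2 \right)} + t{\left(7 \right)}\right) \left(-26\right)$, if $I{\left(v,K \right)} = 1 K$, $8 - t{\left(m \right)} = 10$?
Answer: $104$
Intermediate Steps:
$t{\left(m \right)} = -2$ ($t{\left(m \right)} = 8 - 10 = -2$)
$I{\left(v,K \right)} = K$
$\left(I{\left(10,-2 \right)} + t{\left(7 \right)}\right) \left(-26\right) = \left(-2 - 2\right) \left(-26\right) = \left(-4\right) \left(-26\right) = 104$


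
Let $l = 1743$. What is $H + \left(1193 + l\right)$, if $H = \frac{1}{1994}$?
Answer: $\frac{5854385}{1994} \approx 2936.0$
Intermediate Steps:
$H = \frac{1}{1994} \approx 0.0005015$
$H + \left(1193 + l\right) = \frac{1}{1994} + \left(1193 + 1743\right) = \frac{1}{1994} + 2936 = \frac{5854385}{1994}$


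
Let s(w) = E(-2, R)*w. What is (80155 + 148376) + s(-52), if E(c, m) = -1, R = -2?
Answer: 228583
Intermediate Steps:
s(w) = -w
(80155 + 148376) + s(-52) = (80155 + 148376) - 1*(-52) = 228531 + 52 = 228583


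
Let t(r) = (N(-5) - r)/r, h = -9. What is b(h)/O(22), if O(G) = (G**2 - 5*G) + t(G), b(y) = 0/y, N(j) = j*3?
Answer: 0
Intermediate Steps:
N(j) = 3*j
b(y) = 0
t(r) = (-15 - r)/r (t(r) = (3*(-5) - r)/r = (-15 - r)/r)
O(G) = G**2 - 5*G + (-15 - G)/G (O(G) = (G**2 - 5*G) + (-15 - G)/G = G**2 - 5*G + (-15 - G)/G)
b(h)/O(22) = 0/(((-15 - 1*22 + 22**2*(-5 + 22))/22)) = 0/(((-15 - 22 + 484*17)/22)) = 0/(((-15 - 22 + 8228)/22)) = 0/(((1/22)*8191)) = 0/(8191/22) = 0*(22/8191) = 0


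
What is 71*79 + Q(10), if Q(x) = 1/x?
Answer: 56091/10 ≈ 5609.1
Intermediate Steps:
Q(x) = 1/x
71*79 + Q(10) = 71*79 + 1/10 = 5609 + 1/10 = 56091/10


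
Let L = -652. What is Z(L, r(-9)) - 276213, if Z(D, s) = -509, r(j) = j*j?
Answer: -276722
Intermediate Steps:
r(j) = j²
Z(L, r(-9)) - 276213 = -509 - 276213 = -276722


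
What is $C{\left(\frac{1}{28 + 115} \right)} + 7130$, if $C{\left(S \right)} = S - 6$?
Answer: $\frac{1018733}{143} \approx 7124.0$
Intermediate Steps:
$C{\left(S \right)} = -6 + S$ ($C{\left(S \right)} = S - 6 = -6 + S$)
$C{\left(\frac{1}{28 + 115} \right)} + 7130 = \left(-6 + \frac{1}{28 + 115}\right) + 7130 = \left(-6 + \frac{1}{143}\right) + 7130 = - \frac{857}{143} + 7130 = \frac{1018733}{143}$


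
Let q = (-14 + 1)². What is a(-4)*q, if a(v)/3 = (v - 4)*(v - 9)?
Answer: 52728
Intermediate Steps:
a(v) = 3*(-9 + v)*(-4 + v) (a(v) = 3*((v - 4)*(v - 9)) = 3*((-4 + v)*(-9 + v)) = 3*((-9 + v)*(-4 + v)) = 3*(-9 + v)*(-4 + v))
q = 169 (q = (-13)² = 169)
a(-4)*q = (108 - 39*(-4) + 3*(-4)²)*169 = (108 + 156 + 3*16)*169 = (108 + 156 + 48)*169 = 312*169 = 52728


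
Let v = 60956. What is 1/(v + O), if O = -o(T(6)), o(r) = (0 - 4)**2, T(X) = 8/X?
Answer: 1/60940 ≈ 1.6410e-5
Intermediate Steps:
o(r) = 16 (o(r) = (-4)**2 = 16)
O = -16 (O = -1*16 = -16)
1/(v + O) = 1/(60956 - 16) = 1/60940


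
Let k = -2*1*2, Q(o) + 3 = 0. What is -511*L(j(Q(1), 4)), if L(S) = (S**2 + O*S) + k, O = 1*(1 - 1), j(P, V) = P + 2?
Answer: 1533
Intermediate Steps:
Q(o) = -3 (Q(o) = -3 + 0 = -3)
j(P, V) = 2 + P
k = -4 (k = -2*2 = -4)
O = 0 (O = 1*0 = 0)
L(S) = -4 + S**2 (L(S) = (S**2 + 0*S) - 4 = (S**2 + 0) - 4 = S**2 - 4 = -4 + S**2)
-511*L(j(Q(1), 4)) = -511*(-4 + (2 - 3)**2) = -511*(-4 + (-1)**2) = -511*(-4 + 1) = -511*(-3) = 1533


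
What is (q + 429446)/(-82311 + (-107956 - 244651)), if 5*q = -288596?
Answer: -929317/1087295 ≈ -0.85471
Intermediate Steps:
q = -288596/5 (q = (1/5)*(-288596) = -288596/5 ≈ -57719.)
(q + 429446)/(-82311 + (-107956 - 244651)) = (-288596/5 + 429446)/(-82311 + (-107956 - 244651)) = 1858634/(5*(-82311 - 352607)) = (1858634/5)/(-434918) = (1858634/5)*(-1/434918) = -929317/1087295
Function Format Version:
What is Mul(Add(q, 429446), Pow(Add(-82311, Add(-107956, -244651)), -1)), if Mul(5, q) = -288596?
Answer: Rational(-929317, 1087295) ≈ -0.85471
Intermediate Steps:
q = Rational(-288596, 5) (q = Mul(Rational(1, 5), -288596) = Rational(-288596, 5) ≈ -57719.)
Mul(Add(q, 429446), Pow(Add(-82311, Add(-107956, -244651)), -1)) = Mul(Add(Rational(-288596, 5), 429446), Pow(Add(-82311, Add(-107956, -244651)), -1)) = Mul(Rational(1858634, 5), Pow(Add(-82311, -352607), -1)) = Mul(Rational(1858634, 5), Pow(-434918, -1)) = Mul(Rational(1858634, 5), Rational(-1, 434918)) = Rational(-929317, 1087295)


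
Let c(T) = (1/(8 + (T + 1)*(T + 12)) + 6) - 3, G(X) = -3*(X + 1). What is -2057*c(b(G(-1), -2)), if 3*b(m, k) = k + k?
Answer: -265353/40 ≈ -6633.8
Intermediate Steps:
G(X) = -3 - 3*X (G(X) = -3*(1 + X) = -3 - 3*X)
b(m, k) = 2*k/3 (b(m, k) = (k + k)/3 = (2*k)/3 = 2*k/3)
c(T) = 3 + 1/(8 + (1 + T)*(12 + T)) (c(T) = (1/(8 + (1 + T)*(12 + T)) + 6) - 3 = (6 + 1/(8 + (1 + T)*(12 + T))) - 3 = 3 + 1/(8 + (1 + T)*(12 + T)))
-2057*c(b(G(-1), -2)) = -2057*(61 + 3*((2/3)*(-2))**2 + 39*((2/3)*(-2)))/(20 + ((2/3)*(-2))**2 + 13*((2/3)*(-2))) = -2057*(61 + 3*(-4/3)**2 + 39*(-4/3))/(20 + (-4/3)**2 + 13*(-4/3)) = -2057*(61 + 3*(16/9) - 52)/(20 + 16/9 - 52/3) = -2057*(61 + 16/3 - 52)/40/9 = -18513*43/(40*3) = -2057*129/40 = -265353/40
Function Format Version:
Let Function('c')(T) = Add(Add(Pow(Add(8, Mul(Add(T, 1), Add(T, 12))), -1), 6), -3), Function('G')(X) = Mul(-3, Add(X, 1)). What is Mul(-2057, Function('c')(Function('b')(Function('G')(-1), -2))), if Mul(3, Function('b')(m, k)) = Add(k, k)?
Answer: Rational(-265353, 40) ≈ -6633.8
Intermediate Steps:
Function('G')(X) = Add(-3, Mul(-3, X)) (Function('G')(X) = Mul(-3, Add(1, X)) = Add(-3, Mul(-3, X)))
Function('b')(m, k) = Mul(Rational(2, 3), k) (Function('b')(m, k) = Mul(Rational(1, 3), Add(k, k)) = Mul(Rational(1, 3), Mul(2, k)) = Mul(Rational(2, 3), k))
Function('c')(T) = Add(3, Pow(Add(8, Mul(Add(1, T), Add(12, T))), -1)) (Function('c')(T) = Add(Add(Pow(Add(8, Mul(Add(1, T), Add(12, T))), -1), 6), -3) = Add(Add(6, Pow(Add(8, Mul(Add(1, T), Add(12, T))), -1)), -3) = Add(3, Pow(Add(8, Mul(Add(1, T), Add(12, T))), -1)))
Mul(-2057, Function('c')(Function('b')(Function('G')(-1), -2))) = Mul(-2057, Mul(Pow(Add(20, Pow(Mul(Rational(2, 3), -2), 2), Mul(13, Mul(Rational(2, 3), -2))), -1), Add(61, Mul(3, Pow(Mul(Rational(2, 3), -2), 2)), Mul(39, Mul(Rational(2, 3), -2))))) = Mul(-2057, Mul(Pow(Add(20, Pow(Rational(-4, 3), 2), Mul(13, Rational(-4, 3))), -1), Add(61, Mul(3, Pow(Rational(-4, 3), 2)), Mul(39, Rational(-4, 3))))) = Mul(-2057, Mul(Pow(Add(20, Rational(16, 9), Rational(-52, 3)), -1), Add(61, Mul(3, Rational(16, 9)), -52))) = Mul(-2057, Mul(Pow(Rational(40, 9), -1), Add(61, Rational(16, 3), -52))) = Mul(-2057, Mul(Rational(9, 40), Rational(43, 3))) = Mul(-2057, Rational(129, 40)) = Rational(-265353, 40)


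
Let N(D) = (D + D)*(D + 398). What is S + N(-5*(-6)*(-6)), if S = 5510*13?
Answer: -6850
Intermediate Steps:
S = 71630
N(D) = 2*D*(398 + D) (N(D) = (2*D)*(398 + D) = 2*D*(398 + D))
S + N(-5*(-6)*(-6)) = 71630 + 2*(-5*(-6)*(-6))*(398 - 5*(-6)*(-6)) = 71630 + 2*(30*(-6))*(398 + 30*(-6)) = 71630 + 2*(-180)*(398 - 180) = 71630 + 2*(-180)*218 = 71630 - 78480 = -6850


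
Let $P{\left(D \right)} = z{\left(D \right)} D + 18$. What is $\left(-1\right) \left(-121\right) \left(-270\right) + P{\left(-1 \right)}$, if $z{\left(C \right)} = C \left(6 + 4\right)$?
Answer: $-32642$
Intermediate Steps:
$z{\left(C \right)} = 10 C$ ($z{\left(C \right)} = C 10 = 10 C$)
$P{\left(D \right)} = 18 + 10 D^{2}$ ($P{\left(D \right)} = 10 D D + 18 = 10 D^{2} + 18 = 18 + 10 D^{2}$)
$\left(-1\right) \left(-121\right) \left(-270\right) + P{\left(-1 \right)} = \left(-1\right) \left(-121\right) \left(-270\right) + \left(18 + 10 \left(-1\right)^{2}\right) = 121 \left(-270\right) + \left(18 + 10 \cdot 1\right) = -32670 + \left(18 + 10\right) = -32670 + 28 = -32642$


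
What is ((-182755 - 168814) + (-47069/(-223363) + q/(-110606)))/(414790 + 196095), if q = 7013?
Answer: -8685609749468387/15092089846440530 ≈ -0.57551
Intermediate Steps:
((-182755 - 168814) + (-47069/(-223363) + q/(-110606)))/(414790 + 196095) = ((-182755 - 168814) + (-47069/(-223363) + 7013/(-110606)))/(414790 + 196095) = (-351569 + (-47069*(-1/223363) + 7013*(-1/110606)))/610885 = (-351569 + (47069/223363 - 7013/110606))*(1/610885) = (-351569 + 3639669095/24705287978)*(1/610885) = -8685609749468387/24705287978*1/610885 = -8685609749468387/15092089846440530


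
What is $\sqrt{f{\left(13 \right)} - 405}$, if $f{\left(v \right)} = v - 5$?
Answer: $i \sqrt{397} \approx 19.925 i$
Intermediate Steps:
$f{\left(v \right)} = -5 + v$
$\sqrt{f{\left(13 \right)} - 405} = \sqrt{\left(-5 + 13\right) - 405} = \sqrt{8 - 405} = \sqrt{-397} = i \sqrt{397}$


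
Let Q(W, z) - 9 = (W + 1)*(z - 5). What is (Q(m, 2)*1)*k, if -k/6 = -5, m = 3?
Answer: -90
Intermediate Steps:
Q(W, z) = 9 + (1 + W)*(-5 + z) (Q(W, z) = 9 + (W + 1)*(z - 5) = 9 + (1 + W)*(-5 + z))
k = 30 (k = -6*(-5) = 30)
(Q(m, 2)*1)*k = ((4 + 2 - 5*3 + 3*2)*1)*30 = ((4 + 2 - 15 + 6)*1)*30 = -3*1*30 = -3*30 = -90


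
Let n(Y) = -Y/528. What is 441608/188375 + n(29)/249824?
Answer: 5295564798991/2258908608000 ≈ 2.3443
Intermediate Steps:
n(Y) = -Y/528
441608/188375 + n(29)/249824 = 441608/188375 - 1/528*29/249824 = 441608*(1/188375) - 29/528*1/249824 = 441608/188375 - 29/131907072 = 5295564798991/2258908608000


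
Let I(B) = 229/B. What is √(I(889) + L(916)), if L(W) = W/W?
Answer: √993902/889 ≈ 1.1214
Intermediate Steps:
L(W) = 1
√(I(889) + L(916)) = √(229/889 + 1) = √(1118/889) = √993902/889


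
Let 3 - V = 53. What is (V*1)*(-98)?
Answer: 4900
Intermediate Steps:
V = -50 (V = 3 - 1*53 = 3 - 53 = -50)
(V*1)*(-98) = -50*1*(-98) = -50*(-98) = 4900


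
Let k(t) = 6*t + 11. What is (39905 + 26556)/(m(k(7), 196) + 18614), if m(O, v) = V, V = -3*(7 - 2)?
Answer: 66461/18599 ≈ 3.5734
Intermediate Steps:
k(t) = 11 + 6*t
V = -15 (V = -3*5 = -15)
m(O, v) = -15
(39905 + 26556)/(m(k(7), 196) + 18614) = (39905 + 26556)/(-15 + 18614) = 66461/18599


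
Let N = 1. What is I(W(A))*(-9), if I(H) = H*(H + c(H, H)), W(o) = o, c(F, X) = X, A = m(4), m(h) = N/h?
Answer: -9/8 ≈ -1.1250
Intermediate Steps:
m(h) = 1/h
A = ¼ (A = 1/4 = ¼ ≈ 0.25000)
I(H) = 2*H² (I(H) = H*(H + H) = H*(2*H) = 2*H²)
I(W(A))*(-9) = (2*(¼)²)*(-9) = (2*(1/16))*(-9) = (⅛)*(-9) = -9/8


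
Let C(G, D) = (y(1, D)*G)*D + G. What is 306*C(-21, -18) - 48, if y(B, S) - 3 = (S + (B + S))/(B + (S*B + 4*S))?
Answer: 34355550/89 ≈ 3.8602e+5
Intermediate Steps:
y(B, S) = 3 + (B + 2*S)/(B + 4*S + B*S) (y(B, S) = 3 + (S + (B + S))/(B + (S*B + 4*S)) = 3 + (B + 2*S)/(B + (B*S + 4*S)) = 3 + (B + 2*S)/(B + (4*S + B*S)) = 3 + (B + 2*S)/(B + 4*S + B*S))
C(G, D) = G + D*G*(4 + 17*D)/(1 + 5*D) (C(G, D) = (((4*1 + 14*D + 3*1*D)/(1 + 4*D + 1*D))*G)*D + G = (((4 + 14*D + 3*D)/(1 + 4*D + D))*G)*D + G = (((4 + 17*D)/(1 + 5*D))*G)*D + G = (G*(4 + 17*D)/(1 + 5*D))*D + G = D*G*(4 + 17*D)/(1 + 5*D) + G = G + D*G*(4 + 17*D)/(1 + 5*D))
306*C(-21, -18) - 48 = 306*(-21*(1 + 9*(-18) + 17*(-18)²)/(1 + 5*(-18))) - 48 = 306*(-21*(1 - 162 + 17*324)/(1 - 90)) - 48 = 306*(-21*(1 - 162 + 5508)/(-89)) - 48 = 306*(-21*(-1/89)*5347) - 48 = 306*(112287/89) - 48 = 34359822/89 - 48 = 34355550/89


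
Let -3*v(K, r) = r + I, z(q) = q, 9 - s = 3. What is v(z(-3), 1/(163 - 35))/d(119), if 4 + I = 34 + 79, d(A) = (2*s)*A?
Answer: -4651/182784 ≈ -0.025445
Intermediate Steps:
s = 6 (s = 9 - 1*3 = 9 - 3 = 6)
d(A) = 12*A (d(A) = (2*6)*A = 12*A)
I = 109 (I = -4 + (34 + 79) = -4 + 113 = 109)
v(K, r) = -109/3 - r/3 (v(K, r) = -(r + 109)/3 = -(109 + r)/3 = -109/3 - r/3)
v(z(-3), 1/(163 - 35))/d(119) = (-109/3 - 1/(3*(163 - 35)))/((12*119)) = (-109/3 - ⅓/128)/1428 = (-109/3 - ⅓*1/128)*(1/1428) = (-109/3 - 1/384)*(1/1428) = -4651/128*1/1428 = -4651/182784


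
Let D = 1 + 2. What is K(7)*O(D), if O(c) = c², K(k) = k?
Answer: 63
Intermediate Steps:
D = 3
K(7)*O(D) = 7*3² = 7*9 = 63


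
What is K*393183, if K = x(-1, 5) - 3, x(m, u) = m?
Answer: -1572732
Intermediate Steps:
K = -4 (K = -1 - 3 = -4)
K*393183 = -4*393183 = -1572732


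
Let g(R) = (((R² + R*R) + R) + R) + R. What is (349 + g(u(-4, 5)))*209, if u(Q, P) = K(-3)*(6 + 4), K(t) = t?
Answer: 430331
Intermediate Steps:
u(Q, P) = -30 (u(Q, P) = -3*(6 + 4) = -3*10 = -30)
g(R) = 2*R² + 3*R (g(R) = (((R² + R²) + R) + R) + R = ((2*R² + R) + R) + R = ((R + 2*R²) + R) + R = (2*R + 2*R²) + R = 2*R² + 3*R)
(349 + g(u(-4, 5)))*209 = (349 - 30*(3 + 2*(-30)))*209 = (349 - 30*(3 - 60))*209 = (349 - 30*(-57))*209 = (349 + 1710)*209 = 2059*209 = 430331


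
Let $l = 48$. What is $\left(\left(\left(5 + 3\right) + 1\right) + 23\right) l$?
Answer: $1536$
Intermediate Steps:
$\left(\left(\left(5 + 3\right) + 1\right) + 23\right) l = \left(\left(\left(5 + 3\right) + 1\right) + 23\right) 48 = \left(\left(8 + 1\right) + 23\right) 48 = \left(9 + 23\right) 48 = 32 \cdot 48 = 1536$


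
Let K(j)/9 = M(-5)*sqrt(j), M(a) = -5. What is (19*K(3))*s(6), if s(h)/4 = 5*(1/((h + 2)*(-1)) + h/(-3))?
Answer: 72675*sqrt(3)/2 ≈ 62938.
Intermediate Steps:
s(h) = -20/(2 + h) - 20*h/3 (s(h) = 4*(5*(1/((h + 2)*(-1)) + h/(-3))) = 4*(5*(-1/(2 + h) + h*(-1/3))) = 4*(5*(-1/(2 + h) - h/3)) = 4*(-5/(2 + h) - 5*h/3) = -20/(2 + h) - 20*h/3)
K(j) = -45*sqrt(j) (K(j) = 9*(-5*sqrt(j)) = -45*sqrt(j))
(19*K(3))*s(6) = (19*(-45*sqrt(3)))*(20*(-3 - 1*6**2 - 2*6)/(3*(2 + 6))) = (-855*sqrt(3))*((20/3)*(-3 - 1*36 - 12)/8) = (-855*sqrt(3))*((20/3)*(1/8)*(-3 - 36 - 12)) = (-855*sqrt(3))*((20/3)*(1/8)*(-51)) = -855*sqrt(3)*(-85/2) = 72675*sqrt(3)/2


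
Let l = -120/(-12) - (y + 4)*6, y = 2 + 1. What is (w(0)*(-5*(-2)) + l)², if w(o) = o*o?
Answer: 1024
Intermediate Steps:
w(o) = o²
y = 3
l = -32 (l = -120/(-12) - (3 + 4)*6 = -120*(-1/12) - 7*6 = 10 - 1*42 = 10 - 42 = -32)
(w(0)*(-5*(-2)) + l)² = (0²*(-5*(-2)) - 32)² = (0*10 - 32)² = (0 - 32)² = (-32)² = 1024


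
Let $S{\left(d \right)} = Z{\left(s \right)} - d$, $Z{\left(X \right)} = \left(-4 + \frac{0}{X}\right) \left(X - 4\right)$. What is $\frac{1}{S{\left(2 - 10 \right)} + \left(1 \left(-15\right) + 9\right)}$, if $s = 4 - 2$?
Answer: $\frac{1}{10} \approx 0.1$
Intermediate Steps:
$s = 2$ ($s = 4 - 2 = 2$)
$Z{\left(X \right)} = 16 - 4 X$ ($Z{\left(X \right)} = \left(-4 + 0\right) \left(-4 + X\right) = - 4 \left(-4 + X\right) = 16 - 4 X$)
$S{\left(d \right)} = 8 - d$ ($S{\left(d \right)} = \left(16 - 8\right) - d = 8 - d$)
$\frac{1}{S{\left(2 - 10 \right)} + \left(1 \left(-15\right) + 9\right)} = \frac{1}{\left(8 - \left(2 - 10\right)\right) + \left(1 \left(-15\right) + 9\right)} = \frac{1}{\left(8 - -8\right) + \left(-15 + 9\right)} = \frac{1}{\left(8 + 8\right) - 6} = \frac{1}{16 - 6} = \frac{1}{10}$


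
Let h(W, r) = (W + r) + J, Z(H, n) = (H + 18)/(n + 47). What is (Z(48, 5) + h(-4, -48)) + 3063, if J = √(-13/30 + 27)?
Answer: 78319/26 + √23910/30 ≈ 3017.4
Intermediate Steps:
J = √23910/30 (J = √(-13*1/30 + 27) = √(-13/30 + 27) = √(797/30) = √23910/30 ≈ 5.1543)
Z(H, n) = (18 + H)/(47 + n)
h(W, r) = W + r + √23910/30 (h(W, r) = (W + r) + √23910/30 = W + r + √23910/30)
(Z(48, 5) + h(-4, -48)) + 3063 = ((18 + 48)/(47 + 5) + (-4 - 48 + √23910/30)) + 3063 = (66/52 + (-52 + √23910/30)) + 3063 = ((1/52)*66 + (-52 + √23910/30)) + 3063 = (33/26 + (-52 + √23910/30)) + 3063 = (-1319/26 + √23910/30) + 3063 = 78319/26 + √23910/30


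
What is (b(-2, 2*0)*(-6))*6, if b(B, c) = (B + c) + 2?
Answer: 0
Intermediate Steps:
b(B, c) = 2 + B + c
(b(-2, 2*0)*(-6))*6 = ((2 - 2 + 2*0)*(-6))*6 = ((2 - 2 + 0)*(-6))*6 = (0*(-6))*6 = 0*6 = 0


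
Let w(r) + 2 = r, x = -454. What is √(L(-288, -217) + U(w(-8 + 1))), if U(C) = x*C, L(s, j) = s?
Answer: 3*√422 ≈ 61.628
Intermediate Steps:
w(r) = -2 + r
U(C) = -454*C
√(L(-288, -217) + U(w(-8 + 1))) = √(-288 - 454*(-2 + (-8 + 1))) = √(-288 - 454*(-2 - 7)) = √(-288 - 454*(-9)) = √(-288 + 4086) = √3798 = 3*√422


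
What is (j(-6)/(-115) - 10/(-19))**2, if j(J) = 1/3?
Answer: 11771761/42968025 ≈ 0.27397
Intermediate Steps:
j(J) = 1/3
(j(-6)/(-115) - 10/(-19))**2 = ((1/3)/(-115) - 10/(-19))**2 = ((1/3)*(-1/115) - 10*(-1/19))**2 = (-1/345 + 10/19)**2 = (3431/6555)**2 = 11771761/42968025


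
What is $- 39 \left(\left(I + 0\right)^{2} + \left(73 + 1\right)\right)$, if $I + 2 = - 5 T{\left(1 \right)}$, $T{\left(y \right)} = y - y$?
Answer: $-3042$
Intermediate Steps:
$T{\left(y \right)} = 0$
$I = -2$ ($I = -2 - 0 = -2 + 0 = -2$)
$- 39 \left(\left(I + 0\right)^{2} + \left(73 + 1\right)\right) = - 39 \left(\left(-2 + 0\right)^{2} + \left(73 + 1\right)\right) = - 39 \left(\left(-2\right)^{2} + 74\right) = - 39 \left(4 + 74\right) = \left(-39\right) 78 = -3042$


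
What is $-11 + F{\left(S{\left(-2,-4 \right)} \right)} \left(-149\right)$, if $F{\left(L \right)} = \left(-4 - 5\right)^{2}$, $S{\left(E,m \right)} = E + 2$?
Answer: $-12080$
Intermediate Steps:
$S{\left(E,m \right)} = 2 + E$
$F{\left(L \right)} = 81$ ($F{\left(L \right)} = \left(-9\right)^{2} = 81$)
$-11 + F{\left(S{\left(-2,-4 \right)} \right)} \left(-149\right) = -11 + 81 \left(-149\right) = -11 - 12069 = -12080$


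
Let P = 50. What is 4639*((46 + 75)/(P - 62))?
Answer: -561319/12 ≈ -46777.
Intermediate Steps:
4639*((46 + 75)/(P - 62)) = 4639*((46 + 75)/(50 - 62)) = 4639*(121/(-12)) = 4639*(121*(-1/12)) = 4639*(-121/12) = -561319/12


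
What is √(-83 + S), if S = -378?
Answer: I*√461 ≈ 21.471*I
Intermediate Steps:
√(-83 + S) = √(-83 - 378) = √(-461) = I*√461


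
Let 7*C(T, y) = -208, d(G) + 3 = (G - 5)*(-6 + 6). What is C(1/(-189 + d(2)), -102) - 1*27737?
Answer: -194367/7 ≈ -27767.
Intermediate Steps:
d(G) = -3 (d(G) = -3 + (G - 5)*(-6 + 6) = -3 + (-5 + G)*0 = -3 + 0 = -3)
C(T, y) = -208/7 (C(T, y) = (1/7)*(-208) = -208/7)
C(1/(-189 + d(2)), -102) - 1*27737 = -208/7 - 1*27737 = -208/7 - 27737 = -194367/7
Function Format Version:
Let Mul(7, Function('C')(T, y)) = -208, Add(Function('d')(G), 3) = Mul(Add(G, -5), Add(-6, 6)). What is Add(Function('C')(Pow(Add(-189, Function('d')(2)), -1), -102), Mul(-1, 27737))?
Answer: Rational(-194367, 7) ≈ -27767.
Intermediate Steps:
Function('d')(G) = -3 (Function('d')(G) = Add(-3, Mul(Add(G, -5), Add(-6, 6))) = Add(-3, Mul(Add(-5, G), 0)) = Add(-3, 0) = -3)
Function('C')(T, y) = Rational(-208, 7) (Function('C')(T, y) = Mul(Rational(1, 7), -208) = Rational(-208, 7))
Add(Function('C')(Pow(Add(-189, Function('d')(2)), -1), -102), Mul(-1, 27737)) = Add(Rational(-208, 7), Mul(-1, 27737)) = Add(Rational(-208, 7), -27737) = Rational(-194367, 7)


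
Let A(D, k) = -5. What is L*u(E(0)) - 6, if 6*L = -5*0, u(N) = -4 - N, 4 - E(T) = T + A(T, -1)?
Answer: -6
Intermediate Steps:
E(T) = 9 - T (E(T) = 4 - (T - 5) = 4 - (-5 + T) = 4 + (5 - T) = 9 - T)
L = 0 (L = (-5*0)/6 = (1/6)*0 = 0)
L*u(E(0)) - 6 = 0*(-4 - (9 - 1*0)) - 6 = 0*(-4 - (9 + 0)) - 6 = 0*(-4 - 1*9) - 6 = 0*(-4 - 9) - 6 = 0*(-13) - 6 = 0 - 6 = -6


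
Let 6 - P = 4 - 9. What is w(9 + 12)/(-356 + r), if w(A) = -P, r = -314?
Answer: 11/670 ≈ 0.016418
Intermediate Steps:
P = 11 (P = 6 - (4 - 9) = 6 - 1*(-5) = 6 + 5 = 11)
w(A) = -11 (w(A) = -1*11 = -11)
w(9 + 12)/(-356 + r) = -11/(-356 - 314) = -11/(-670) = -1/670*(-11) = 11/670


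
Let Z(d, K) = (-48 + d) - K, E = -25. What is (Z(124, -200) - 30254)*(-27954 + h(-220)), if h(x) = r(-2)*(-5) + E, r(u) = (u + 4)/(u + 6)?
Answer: 838829407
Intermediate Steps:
r(u) = (4 + u)/(6 + u)
Z(d, K) = -48 + d - K
h(x) = -55/2 (h(x) = ((4 - 2)/(6 - 2))*(-5) - 25 = (2/4)*(-5) - 25 = ((¼)*2)*(-5) - 25 = (½)*(-5) - 25 = -5/2 - 25 = -55/2)
(Z(124, -200) - 30254)*(-27954 + h(-220)) = ((-48 + 124 - 1*(-200)) - 30254)*(-27954 - 55/2) = ((-48 + 124 + 200) - 30254)*(-55963/2) = (276 - 30254)*(-55963/2) = -29978*(-55963/2) = 838829407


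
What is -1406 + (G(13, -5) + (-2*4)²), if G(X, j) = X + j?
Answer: -1334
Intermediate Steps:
-1406 + (G(13, -5) + (-2*4)²) = -1406 + ((13 - 5) + (-2*4)²) = -1406 + (8 + (-8)²) = -1406 + (8 + 64) = -1406 + 72 = -1334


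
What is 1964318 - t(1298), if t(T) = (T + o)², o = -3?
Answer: 287293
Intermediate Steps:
t(T) = (-3 + T)² (t(T) = (T - 3)² = (-3 + T)²)
1964318 - t(1298) = 1964318 - (-3 + 1298)² = 1964318 - 1*1295² = 1964318 - 1*1677025 = 1964318 - 1677025 = 287293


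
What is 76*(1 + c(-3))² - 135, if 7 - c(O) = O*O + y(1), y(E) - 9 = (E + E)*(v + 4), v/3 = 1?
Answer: 43641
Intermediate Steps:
v = 3 (v = 3*1 = 3)
y(E) = 9 + 14*E (y(E) = 9 + (E + E)*(3 + 4) = 9 + (2*E)*7 = 9 + 14*E)
c(O) = -16 - O² (c(O) = 7 - (O*O + (9 + 14*1)) = 7 - (O² + (9 + 14)) = 7 - (O² + 23) = 7 - (23 + O²) = 7 + (-23 - O²) = -16 - O²)
76*(1 + c(-3))² - 135 = 76*(1 + (-16 - 1*(-3)²))² - 135 = 76*(1 + (-16 - 1*9))² - 135 = 76*(1 + (-16 - 9))² - 135 = 76*(1 - 25)² - 135 = 76*(-24)² - 135 = 76*576 - 135 = 43776 - 135 = 43641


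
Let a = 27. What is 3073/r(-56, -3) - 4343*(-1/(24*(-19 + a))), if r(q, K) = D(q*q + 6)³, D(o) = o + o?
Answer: 1052442559387/46527508932 ≈ 22.620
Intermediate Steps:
D(o) = 2*o
r(q, K) = (12 + 2*q²)³ (r(q, K) = (2*(q*q + 6))³ = (2*(q² + 6))³ = (2*(6 + q²))³ = (12 + 2*q²)³)
3073/r(-56, -3) - 4343*(-1/(24*(-19 + a))) = 3073/((8*(6 + (-56)²)³)) - 4343*(-1/(24*(-19 + 27))) = 3073/((8*(6 + 3136)³)) - 4343/(8*(-24)) = 3073/((8*3142³)) - 4343/(-192) = 3073/((8*31018339288)) - 4343*(-1/192) = 3073/248146714304 + 4343/192 = 1052442559387/46527508932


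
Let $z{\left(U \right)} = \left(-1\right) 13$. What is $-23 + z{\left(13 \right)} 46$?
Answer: $-621$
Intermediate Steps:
$z{\left(U \right)} = -13$
$-23 + z{\left(13 \right)} 46 = -23 - 598 = -621$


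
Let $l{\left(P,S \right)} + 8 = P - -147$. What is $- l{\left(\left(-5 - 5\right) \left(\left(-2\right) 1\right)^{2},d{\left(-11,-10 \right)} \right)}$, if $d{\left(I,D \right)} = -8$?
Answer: $-99$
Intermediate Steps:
$l{\left(P,S \right)} = 139 + P$ ($l{\left(P,S \right)} = -8 + \left(P - -147\right) = -8 + \left(P + 147\right) = -8 + \left(147 + P\right) = 139 + P$)
$- l{\left(\left(-5 - 5\right) \left(\left(-2\right) 1\right)^{2},d{\left(-11,-10 \right)} \right)} = - (139 + \left(-5 - 5\right) \left(\left(-2\right) 1\right)^{2}) = - (139 - 10 \left(-2\right)^{2}) = - (139 - 40) = \left(-1\right) 99 = -99$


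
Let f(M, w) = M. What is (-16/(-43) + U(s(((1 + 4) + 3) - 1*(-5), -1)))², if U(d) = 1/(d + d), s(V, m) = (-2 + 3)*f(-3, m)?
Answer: 2809/66564 ≈ 0.042200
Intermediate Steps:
s(V, m) = -3 (s(V, m) = (-2 + 3)*(-3) = 1*(-3) = -3)
U(d) = 1/(2*d)
(-16/(-43) + U(s(((1 + 4) + 3) - 1*(-5), -1)))² = (-16/(-43) + (½)/(-3))² = (-16*(-1/43) + (½)*(-⅓))² = (16/43 - ⅙)² = (53/258)² = 2809/66564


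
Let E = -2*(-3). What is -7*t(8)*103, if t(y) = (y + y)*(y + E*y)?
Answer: -646016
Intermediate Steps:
E = 6
t(y) = 14*y**2 (t(y) = (y + y)*(y + 6*y) = (2*y)*(7*y) = 14*y**2)
-7*t(8)*103 = -98*8**2*103 = -98*64*103 = -7*896*103 = -6272*103 = -646016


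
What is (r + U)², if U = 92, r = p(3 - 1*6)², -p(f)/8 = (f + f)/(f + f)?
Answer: 24336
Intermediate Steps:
p(f) = -8 (p(f) = -8*(f + f)/(f + f) = -8*2*f/(2*f) = -8*2*f*1/(2*f) = -8*1 = -8)
r = 64 (r = (-8)² = 64)
(r + U)² = (64 + 92)² = 156² = 24336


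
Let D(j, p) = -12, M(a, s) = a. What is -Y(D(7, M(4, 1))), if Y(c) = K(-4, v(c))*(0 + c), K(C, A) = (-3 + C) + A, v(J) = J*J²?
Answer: -20820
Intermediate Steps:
v(J) = J³
K(C, A) = -3 + A + C
Y(c) = c*(-7 + c³) (Y(c) = (-3 + c³ - 4)*(0 + c) = (-7 + c³)*c = c*(-7 + c³))
-Y(D(7, M(4, 1))) = -(-12)*(-7 + (-12)³) = -(-12)*(-7 - 1728) = -(-12)*(-1735) = -1*20820 = -20820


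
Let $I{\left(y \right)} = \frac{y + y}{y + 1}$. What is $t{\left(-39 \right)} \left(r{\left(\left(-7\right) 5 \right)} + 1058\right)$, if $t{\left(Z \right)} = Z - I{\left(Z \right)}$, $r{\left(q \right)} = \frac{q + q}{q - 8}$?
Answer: $- \frac{35539920}{817} \approx -43501.0$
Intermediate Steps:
$I{\left(y \right)} = \frac{2 y}{1 + y}$
$r{\left(q \right)} = \frac{2 q}{-8 + q}$
$t{\left(Z \right)} = Z - \frac{2 Z}{1 + Z}$
$t{\left(-39 \right)} \left(r{\left(\left(-7\right) 5 \right)} + 1058\right) = - \frac{39 \left(-1 - 39\right)}{1 - 39} \left(\frac{2 \left(\left(-7\right) 5\right)}{-8 - 35} + 1058\right) = \left(-39\right) \frac{1}{-38} \left(-40\right) \left(2 \left(-35\right) \frac{1}{-8 - 35} + 1058\right) = \left(-39\right) \left(- \frac{1}{38}\right) \left(-40\right) \left(2 \left(-35\right) \frac{1}{-43} + 1058\right) = - \frac{780 \left(2 \left(-35\right) \left(- \frac{1}{43}\right) + 1058\right)}{19} = - \frac{780 \left(\frac{70}{43} + 1058\right)}{19} = \left(- \frac{780}{19}\right) \frac{45564}{43} = - \frac{35539920}{817}$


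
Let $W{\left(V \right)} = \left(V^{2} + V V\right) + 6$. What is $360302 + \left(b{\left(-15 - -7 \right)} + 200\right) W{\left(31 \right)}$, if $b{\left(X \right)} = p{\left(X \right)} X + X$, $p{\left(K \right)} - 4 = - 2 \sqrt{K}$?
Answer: $668782 + 61696 i \sqrt{2} \approx 6.6878 \cdot 10^{5} + 87251.0 i$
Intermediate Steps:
$p{\left(K \right)} = 4 - 2 \sqrt{K}$
$b{\left(X \right)} = X + X \left(4 - 2 \sqrt{X}\right)$ ($b{\left(X \right)} = \left(4 - 2 \sqrt{X}\right) X + X = X \left(4 - 2 \sqrt{X}\right) + X = X + X \left(4 - 2 \sqrt{X}\right)$)
$W{\left(V \right)} = 6 + 2 V^{2}$ ($W{\left(V \right)} = \left(V^{2} + V^{2}\right) + 6 = 2 V^{2} + 6 = 6 + 2 V^{2}$)
$360302 + \left(b{\left(-15 - -7 \right)} + 200\right) W{\left(31 \right)} = 360302 + \left(\left(- 2 \left(-15 - -7\right)^{\frac{3}{2}} + 5 \left(-15 - -7\right)\right) + 200\right) \left(6 + 2 \cdot 31^{2}\right) = 360302 + \left(\left(- 2 \left(-15 + 7\right)^{\frac{3}{2}} + 5 \left(-15 + 7\right)\right) + 200\right) \left(6 + 2 \cdot 961\right) = 360302 + \left(\left(- 2 \left(-8\right)^{\frac{3}{2}} + 5 \left(-8\right)\right) + 200\right) \left(6 + 1922\right) = 360302 + \left(\left(- 2 \left(- 16 i \sqrt{2}\right) - 40\right) + 200\right) 1928 = 360302 + \left(\left(32 i \sqrt{2} - 40\right) + 200\right) 1928 = 360302 + \left(\left(-40 + 32 i \sqrt{2}\right) + 200\right) 1928 = 360302 + \left(160 + 32 i \sqrt{2}\right) 1928 = 360302 + \left(308480 + 61696 i \sqrt{2}\right) = 668782 + 61696 i \sqrt{2}$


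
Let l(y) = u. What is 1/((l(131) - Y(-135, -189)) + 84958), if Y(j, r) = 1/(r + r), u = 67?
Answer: 378/32139451 ≈ 1.1761e-5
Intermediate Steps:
l(y) = 67
Y(j, r) = 1/(2*r)
1/((l(131) - Y(-135, -189)) + 84958) = 1/((67 - 1/(2*(-189))) + 84958) = 1/((67 - (-1)/(2*189)) + 84958) = 1/((67 - 1*(-1/378)) + 84958) = 1/((67 + 1/378) + 84958) = 1/(25327/378 + 84958) = 1/(32139451/378) = 378/32139451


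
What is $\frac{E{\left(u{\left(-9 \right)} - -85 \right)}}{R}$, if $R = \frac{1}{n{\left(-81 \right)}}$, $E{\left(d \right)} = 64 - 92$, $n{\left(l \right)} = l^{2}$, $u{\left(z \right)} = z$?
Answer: $-183708$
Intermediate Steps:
$E{\left(d \right)} = -28$
$R = \frac{1}{6561}$ ($R = \frac{1}{\left(-81\right)^{2}} = \frac{1}{6561} \approx 0.00015242$)
$\frac{E{\left(u{\left(-9 \right)} - -85 \right)}}{R} = - 28 \frac{1}{\frac{1}{6561}} = \left(-28\right) 6561 = -183708$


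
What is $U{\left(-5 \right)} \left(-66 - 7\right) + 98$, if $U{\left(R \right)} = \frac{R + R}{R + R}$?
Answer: $25$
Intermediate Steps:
$U{\left(R \right)} = 1$ ($U{\left(R \right)} = \frac{2 R}{2 R} = 2 R \frac{1}{2 R} = 1$)
$U{\left(-5 \right)} \left(-66 - 7\right) + 98 = 1 \left(-66 - 7\right) + 98 = 1 \left(-73\right) + 98 = -73 + 98 = 25$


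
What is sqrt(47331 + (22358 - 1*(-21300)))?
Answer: sqrt(90989) ≈ 301.64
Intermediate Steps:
sqrt(47331 + (22358 - 1*(-21300))) = sqrt(47331 + (22358 + 21300)) = sqrt(47331 + 43658) = sqrt(90989)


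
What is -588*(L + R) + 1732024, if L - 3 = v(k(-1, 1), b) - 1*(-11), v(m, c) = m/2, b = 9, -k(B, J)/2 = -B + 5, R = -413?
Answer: 1970164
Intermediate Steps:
k(B, J) = -10 + 2*B (k(B, J) = -2*(-B + 5) = -2*(5 - B) = -10 + 2*B)
v(m, c) = m/2 (v(m, c) = m*(1/2) = m/2)
L = 8 (L = 3 + ((-10 + 2*(-1))/2 - 1*(-11)) = 3 + ((-10 - 2)/2 + 11) = 3 + ((1/2)*(-12) + 11) = 3 + (-6 + 11) = 3 + 5 = 8)
-588*(L + R) + 1732024 = -588*(8 - 413) + 1732024 = -588*(-405) + 1732024 = 238140 + 1732024 = 1970164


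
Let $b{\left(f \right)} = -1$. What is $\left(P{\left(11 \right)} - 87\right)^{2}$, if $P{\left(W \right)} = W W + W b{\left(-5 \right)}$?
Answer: $529$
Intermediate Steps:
$P{\left(W \right)} = W^{2} - W$ ($P{\left(W \right)} = W W + W \left(-1\right) = W^{2} - W$)
$\left(P{\left(11 \right)} - 87\right)^{2} = \left(11 \left(-1 + 11\right) - 87\right)^{2} = \left(11 \cdot 10 - 87\right)^{2} = \left(110 - 87\right)^{2} = 23^{2} = 529$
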